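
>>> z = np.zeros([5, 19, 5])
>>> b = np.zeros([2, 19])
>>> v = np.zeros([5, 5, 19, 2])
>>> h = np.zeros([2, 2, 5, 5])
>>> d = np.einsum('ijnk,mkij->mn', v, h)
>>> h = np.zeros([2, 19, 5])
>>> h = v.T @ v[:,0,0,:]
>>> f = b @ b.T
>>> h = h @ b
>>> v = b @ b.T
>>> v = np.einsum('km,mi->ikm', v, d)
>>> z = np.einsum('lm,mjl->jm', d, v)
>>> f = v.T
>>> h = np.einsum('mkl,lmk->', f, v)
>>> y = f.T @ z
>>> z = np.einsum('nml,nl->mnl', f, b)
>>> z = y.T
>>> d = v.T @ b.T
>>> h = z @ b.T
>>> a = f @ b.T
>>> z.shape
(19, 2, 19)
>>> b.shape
(2, 19)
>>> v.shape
(19, 2, 2)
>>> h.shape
(19, 2, 2)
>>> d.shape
(2, 2, 2)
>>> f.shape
(2, 2, 19)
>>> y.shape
(19, 2, 19)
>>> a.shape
(2, 2, 2)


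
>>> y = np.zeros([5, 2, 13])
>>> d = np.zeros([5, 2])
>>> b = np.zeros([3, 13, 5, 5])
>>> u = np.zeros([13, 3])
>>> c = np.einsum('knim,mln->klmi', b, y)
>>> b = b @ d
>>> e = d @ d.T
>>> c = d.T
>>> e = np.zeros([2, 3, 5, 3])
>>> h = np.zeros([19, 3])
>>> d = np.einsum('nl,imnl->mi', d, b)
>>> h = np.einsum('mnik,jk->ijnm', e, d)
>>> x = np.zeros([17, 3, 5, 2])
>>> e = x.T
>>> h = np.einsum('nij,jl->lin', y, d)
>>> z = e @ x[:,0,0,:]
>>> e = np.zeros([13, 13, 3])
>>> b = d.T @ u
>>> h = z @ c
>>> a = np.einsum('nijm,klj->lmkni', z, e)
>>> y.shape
(5, 2, 13)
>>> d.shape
(13, 3)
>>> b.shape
(3, 3)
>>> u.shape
(13, 3)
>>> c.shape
(2, 5)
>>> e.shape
(13, 13, 3)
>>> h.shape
(2, 5, 3, 5)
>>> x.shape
(17, 3, 5, 2)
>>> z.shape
(2, 5, 3, 2)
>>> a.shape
(13, 2, 13, 2, 5)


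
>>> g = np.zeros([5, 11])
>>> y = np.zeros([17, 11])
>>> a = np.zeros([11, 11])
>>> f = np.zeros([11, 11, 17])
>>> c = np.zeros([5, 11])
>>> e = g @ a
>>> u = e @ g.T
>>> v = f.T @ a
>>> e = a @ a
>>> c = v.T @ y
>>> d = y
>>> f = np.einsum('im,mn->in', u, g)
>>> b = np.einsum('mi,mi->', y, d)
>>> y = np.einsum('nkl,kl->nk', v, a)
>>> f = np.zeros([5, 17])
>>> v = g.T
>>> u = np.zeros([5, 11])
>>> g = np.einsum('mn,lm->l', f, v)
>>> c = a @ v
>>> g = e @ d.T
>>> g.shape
(11, 17)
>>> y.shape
(17, 11)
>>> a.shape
(11, 11)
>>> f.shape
(5, 17)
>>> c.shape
(11, 5)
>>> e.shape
(11, 11)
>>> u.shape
(5, 11)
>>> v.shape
(11, 5)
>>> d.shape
(17, 11)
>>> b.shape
()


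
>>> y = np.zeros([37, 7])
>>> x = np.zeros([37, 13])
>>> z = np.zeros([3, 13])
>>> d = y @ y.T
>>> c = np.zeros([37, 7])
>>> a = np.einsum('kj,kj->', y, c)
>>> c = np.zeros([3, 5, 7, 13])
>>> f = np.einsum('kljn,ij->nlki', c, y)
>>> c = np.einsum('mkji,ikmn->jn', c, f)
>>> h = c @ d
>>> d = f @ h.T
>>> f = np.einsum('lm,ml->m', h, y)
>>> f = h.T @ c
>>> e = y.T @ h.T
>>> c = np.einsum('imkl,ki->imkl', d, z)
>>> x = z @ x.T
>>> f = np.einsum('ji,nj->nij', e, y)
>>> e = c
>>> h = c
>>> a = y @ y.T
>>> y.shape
(37, 7)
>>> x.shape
(3, 37)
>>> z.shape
(3, 13)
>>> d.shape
(13, 5, 3, 7)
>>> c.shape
(13, 5, 3, 7)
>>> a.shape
(37, 37)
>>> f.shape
(37, 7, 7)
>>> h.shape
(13, 5, 3, 7)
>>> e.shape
(13, 5, 3, 7)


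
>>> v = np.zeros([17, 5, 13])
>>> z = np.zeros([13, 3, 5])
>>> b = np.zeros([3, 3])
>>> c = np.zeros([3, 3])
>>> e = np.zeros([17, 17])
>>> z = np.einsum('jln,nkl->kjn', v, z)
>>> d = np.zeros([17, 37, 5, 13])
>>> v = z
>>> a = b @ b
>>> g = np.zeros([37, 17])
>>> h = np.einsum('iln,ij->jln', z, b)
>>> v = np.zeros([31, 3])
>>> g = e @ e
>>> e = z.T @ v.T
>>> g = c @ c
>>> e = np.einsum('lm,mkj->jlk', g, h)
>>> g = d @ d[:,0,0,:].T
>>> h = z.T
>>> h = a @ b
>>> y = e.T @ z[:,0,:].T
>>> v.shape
(31, 3)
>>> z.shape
(3, 17, 13)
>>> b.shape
(3, 3)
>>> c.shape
(3, 3)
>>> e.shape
(13, 3, 17)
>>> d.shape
(17, 37, 5, 13)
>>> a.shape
(3, 3)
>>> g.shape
(17, 37, 5, 17)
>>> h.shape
(3, 3)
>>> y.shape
(17, 3, 3)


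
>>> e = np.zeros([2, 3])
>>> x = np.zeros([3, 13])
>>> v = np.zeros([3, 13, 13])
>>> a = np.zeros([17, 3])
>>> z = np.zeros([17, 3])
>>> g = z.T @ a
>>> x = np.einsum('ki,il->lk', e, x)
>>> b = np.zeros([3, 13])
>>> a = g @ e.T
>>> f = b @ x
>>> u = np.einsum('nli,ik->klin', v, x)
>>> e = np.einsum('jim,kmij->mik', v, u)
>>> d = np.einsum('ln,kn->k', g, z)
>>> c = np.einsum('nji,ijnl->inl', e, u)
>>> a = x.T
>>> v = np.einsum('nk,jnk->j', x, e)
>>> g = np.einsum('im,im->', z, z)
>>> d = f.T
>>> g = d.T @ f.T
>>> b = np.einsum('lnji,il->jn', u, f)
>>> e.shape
(13, 13, 2)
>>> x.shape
(13, 2)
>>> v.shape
(13,)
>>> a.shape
(2, 13)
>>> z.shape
(17, 3)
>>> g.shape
(3, 3)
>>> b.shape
(13, 13)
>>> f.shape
(3, 2)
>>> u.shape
(2, 13, 13, 3)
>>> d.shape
(2, 3)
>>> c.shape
(2, 13, 3)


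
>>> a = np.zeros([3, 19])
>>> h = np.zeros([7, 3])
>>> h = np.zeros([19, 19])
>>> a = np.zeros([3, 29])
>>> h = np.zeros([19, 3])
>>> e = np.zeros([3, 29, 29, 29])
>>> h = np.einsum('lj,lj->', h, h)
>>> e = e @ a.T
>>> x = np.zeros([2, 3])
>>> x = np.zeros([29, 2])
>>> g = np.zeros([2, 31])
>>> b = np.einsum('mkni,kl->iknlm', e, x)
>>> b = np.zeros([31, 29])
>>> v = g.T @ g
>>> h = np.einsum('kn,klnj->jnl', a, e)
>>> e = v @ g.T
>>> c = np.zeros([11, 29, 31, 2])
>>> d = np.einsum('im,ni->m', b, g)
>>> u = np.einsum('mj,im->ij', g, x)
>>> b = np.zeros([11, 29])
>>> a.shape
(3, 29)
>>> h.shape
(3, 29, 29)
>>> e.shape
(31, 2)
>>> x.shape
(29, 2)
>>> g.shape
(2, 31)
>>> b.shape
(11, 29)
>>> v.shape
(31, 31)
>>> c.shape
(11, 29, 31, 2)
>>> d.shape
(29,)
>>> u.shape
(29, 31)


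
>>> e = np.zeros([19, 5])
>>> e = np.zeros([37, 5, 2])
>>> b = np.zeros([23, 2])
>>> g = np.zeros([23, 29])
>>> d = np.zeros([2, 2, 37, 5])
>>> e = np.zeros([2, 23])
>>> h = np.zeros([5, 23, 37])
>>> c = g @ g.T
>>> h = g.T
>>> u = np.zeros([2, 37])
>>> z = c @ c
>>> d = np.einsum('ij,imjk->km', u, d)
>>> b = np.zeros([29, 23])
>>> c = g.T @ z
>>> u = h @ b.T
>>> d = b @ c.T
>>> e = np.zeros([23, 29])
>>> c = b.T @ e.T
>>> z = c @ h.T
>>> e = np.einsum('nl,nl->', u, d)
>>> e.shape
()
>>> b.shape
(29, 23)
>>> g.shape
(23, 29)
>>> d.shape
(29, 29)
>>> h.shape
(29, 23)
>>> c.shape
(23, 23)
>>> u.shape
(29, 29)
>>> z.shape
(23, 29)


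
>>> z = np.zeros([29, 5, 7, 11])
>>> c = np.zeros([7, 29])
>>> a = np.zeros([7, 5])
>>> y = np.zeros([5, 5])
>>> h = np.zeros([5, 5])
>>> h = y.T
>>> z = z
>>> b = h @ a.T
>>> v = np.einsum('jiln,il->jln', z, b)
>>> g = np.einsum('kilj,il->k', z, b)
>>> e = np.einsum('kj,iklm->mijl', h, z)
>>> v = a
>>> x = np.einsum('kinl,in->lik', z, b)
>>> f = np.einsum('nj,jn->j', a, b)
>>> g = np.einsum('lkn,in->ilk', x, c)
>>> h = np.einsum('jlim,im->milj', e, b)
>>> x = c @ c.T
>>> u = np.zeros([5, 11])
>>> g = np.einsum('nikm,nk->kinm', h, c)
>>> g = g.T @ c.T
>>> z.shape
(29, 5, 7, 11)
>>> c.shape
(7, 29)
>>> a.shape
(7, 5)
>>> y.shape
(5, 5)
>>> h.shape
(7, 5, 29, 11)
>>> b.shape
(5, 7)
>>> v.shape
(7, 5)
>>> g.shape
(11, 7, 5, 7)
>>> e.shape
(11, 29, 5, 7)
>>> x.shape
(7, 7)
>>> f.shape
(5,)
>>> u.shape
(5, 11)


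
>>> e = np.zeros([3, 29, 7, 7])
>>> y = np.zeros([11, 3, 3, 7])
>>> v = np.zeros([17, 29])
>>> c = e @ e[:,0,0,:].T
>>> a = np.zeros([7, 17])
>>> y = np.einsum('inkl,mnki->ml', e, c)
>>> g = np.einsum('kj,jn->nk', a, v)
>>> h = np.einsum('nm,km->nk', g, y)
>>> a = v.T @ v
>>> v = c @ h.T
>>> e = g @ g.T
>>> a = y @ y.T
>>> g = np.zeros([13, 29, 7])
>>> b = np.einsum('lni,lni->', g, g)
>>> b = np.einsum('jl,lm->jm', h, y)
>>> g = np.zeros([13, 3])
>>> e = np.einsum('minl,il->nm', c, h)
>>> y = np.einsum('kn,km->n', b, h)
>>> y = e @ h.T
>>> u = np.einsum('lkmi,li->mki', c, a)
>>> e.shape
(7, 3)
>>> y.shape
(7, 29)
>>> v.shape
(3, 29, 7, 29)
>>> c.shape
(3, 29, 7, 3)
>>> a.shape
(3, 3)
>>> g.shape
(13, 3)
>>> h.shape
(29, 3)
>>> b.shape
(29, 7)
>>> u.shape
(7, 29, 3)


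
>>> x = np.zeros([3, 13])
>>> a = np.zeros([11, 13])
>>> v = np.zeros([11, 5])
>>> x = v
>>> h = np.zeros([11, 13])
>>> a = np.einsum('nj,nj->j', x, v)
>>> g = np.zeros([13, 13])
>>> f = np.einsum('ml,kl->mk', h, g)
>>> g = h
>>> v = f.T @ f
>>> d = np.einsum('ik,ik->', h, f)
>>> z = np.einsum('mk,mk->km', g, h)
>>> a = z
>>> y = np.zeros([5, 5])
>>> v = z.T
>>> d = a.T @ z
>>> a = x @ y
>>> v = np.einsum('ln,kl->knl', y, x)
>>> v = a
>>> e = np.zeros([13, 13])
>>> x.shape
(11, 5)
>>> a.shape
(11, 5)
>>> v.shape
(11, 5)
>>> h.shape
(11, 13)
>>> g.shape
(11, 13)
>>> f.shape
(11, 13)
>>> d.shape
(11, 11)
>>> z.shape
(13, 11)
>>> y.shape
(5, 5)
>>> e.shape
(13, 13)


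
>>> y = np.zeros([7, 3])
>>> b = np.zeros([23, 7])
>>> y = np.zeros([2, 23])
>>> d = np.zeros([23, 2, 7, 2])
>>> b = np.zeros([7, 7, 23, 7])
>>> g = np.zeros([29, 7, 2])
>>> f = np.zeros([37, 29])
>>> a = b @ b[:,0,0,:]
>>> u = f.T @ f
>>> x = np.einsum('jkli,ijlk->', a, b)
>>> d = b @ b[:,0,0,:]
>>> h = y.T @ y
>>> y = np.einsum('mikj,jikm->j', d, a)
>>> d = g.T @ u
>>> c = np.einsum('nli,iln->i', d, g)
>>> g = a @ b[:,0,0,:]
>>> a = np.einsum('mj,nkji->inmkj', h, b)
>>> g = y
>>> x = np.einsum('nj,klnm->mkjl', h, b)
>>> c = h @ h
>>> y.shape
(7,)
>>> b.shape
(7, 7, 23, 7)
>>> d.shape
(2, 7, 29)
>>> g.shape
(7,)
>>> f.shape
(37, 29)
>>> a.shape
(7, 7, 23, 7, 23)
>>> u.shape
(29, 29)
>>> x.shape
(7, 7, 23, 7)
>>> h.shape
(23, 23)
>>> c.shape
(23, 23)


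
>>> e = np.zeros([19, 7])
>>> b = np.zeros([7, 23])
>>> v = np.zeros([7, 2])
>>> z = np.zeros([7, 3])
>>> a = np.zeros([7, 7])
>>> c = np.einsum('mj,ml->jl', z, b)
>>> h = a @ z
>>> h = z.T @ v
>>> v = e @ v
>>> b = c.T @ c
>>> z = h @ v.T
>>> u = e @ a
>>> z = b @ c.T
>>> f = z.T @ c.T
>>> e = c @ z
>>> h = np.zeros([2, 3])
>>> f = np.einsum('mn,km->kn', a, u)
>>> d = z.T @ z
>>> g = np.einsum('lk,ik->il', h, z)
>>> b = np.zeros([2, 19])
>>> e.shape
(3, 3)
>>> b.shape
(2, 19)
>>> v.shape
(19, 2)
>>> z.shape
(23, 3)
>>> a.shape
(7, 7)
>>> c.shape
(3, 23)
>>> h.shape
(2, 3)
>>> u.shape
(19, 7)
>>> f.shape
(19, 7)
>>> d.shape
(3, 3)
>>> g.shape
(23, 2)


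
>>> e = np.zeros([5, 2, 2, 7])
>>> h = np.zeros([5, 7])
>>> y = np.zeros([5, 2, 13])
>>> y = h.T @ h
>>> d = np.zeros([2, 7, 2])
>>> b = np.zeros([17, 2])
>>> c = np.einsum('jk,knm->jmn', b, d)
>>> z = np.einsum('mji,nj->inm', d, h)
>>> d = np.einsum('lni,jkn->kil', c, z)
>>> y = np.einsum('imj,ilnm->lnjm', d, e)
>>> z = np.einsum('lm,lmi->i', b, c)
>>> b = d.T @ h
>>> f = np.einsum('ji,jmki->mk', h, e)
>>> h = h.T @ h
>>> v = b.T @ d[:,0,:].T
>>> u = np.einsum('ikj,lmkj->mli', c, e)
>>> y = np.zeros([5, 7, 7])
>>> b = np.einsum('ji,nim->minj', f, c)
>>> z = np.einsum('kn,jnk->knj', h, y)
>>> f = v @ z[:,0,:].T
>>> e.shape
(5, 2, 2, 7)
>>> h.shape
(7, 7)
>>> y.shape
(5, 7, 7)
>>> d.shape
(5, 7, 17)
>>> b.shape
(7, 2, 17, 2)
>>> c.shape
(17, 2, 7)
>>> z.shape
(7, 7, 5)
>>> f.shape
(7, 7, 7)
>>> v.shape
(7, 7, 5)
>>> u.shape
(2, 5, 17)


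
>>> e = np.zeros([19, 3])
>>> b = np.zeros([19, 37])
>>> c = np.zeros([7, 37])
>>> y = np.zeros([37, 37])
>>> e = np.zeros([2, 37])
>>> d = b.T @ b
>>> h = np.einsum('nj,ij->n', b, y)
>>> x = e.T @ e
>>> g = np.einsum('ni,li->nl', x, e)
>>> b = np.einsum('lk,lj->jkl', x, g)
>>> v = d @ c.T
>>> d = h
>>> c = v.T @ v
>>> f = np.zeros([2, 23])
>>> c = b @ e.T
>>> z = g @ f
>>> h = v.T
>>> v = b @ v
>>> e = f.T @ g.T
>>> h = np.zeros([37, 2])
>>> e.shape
(23, 37)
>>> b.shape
(2, 37, 37)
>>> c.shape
(2, 37, 2)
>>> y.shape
(37, 37)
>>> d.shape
(19,)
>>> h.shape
(37, 2)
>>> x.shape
(37, 37)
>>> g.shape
(37, 2)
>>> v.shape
(2, 37, 7)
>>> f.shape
(2, 23)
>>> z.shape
(37, 23)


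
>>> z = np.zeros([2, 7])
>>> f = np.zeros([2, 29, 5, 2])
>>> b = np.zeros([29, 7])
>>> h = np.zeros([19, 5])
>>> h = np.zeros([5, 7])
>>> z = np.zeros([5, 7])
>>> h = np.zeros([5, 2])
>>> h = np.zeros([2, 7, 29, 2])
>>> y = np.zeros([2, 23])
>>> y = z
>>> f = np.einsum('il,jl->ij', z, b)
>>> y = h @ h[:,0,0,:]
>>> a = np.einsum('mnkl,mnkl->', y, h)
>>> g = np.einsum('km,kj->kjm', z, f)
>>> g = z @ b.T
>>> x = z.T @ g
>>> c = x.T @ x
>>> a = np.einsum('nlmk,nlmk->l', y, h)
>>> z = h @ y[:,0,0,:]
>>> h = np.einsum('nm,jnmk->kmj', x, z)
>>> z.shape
(2, 7, 29, 2)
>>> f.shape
(5, 29)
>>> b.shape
(29, 7)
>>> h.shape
(2, 29, 2)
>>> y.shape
(2, 7, 29, 2)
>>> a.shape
(7,)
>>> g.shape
(5, 29)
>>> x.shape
(7, 29)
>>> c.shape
(29, 29)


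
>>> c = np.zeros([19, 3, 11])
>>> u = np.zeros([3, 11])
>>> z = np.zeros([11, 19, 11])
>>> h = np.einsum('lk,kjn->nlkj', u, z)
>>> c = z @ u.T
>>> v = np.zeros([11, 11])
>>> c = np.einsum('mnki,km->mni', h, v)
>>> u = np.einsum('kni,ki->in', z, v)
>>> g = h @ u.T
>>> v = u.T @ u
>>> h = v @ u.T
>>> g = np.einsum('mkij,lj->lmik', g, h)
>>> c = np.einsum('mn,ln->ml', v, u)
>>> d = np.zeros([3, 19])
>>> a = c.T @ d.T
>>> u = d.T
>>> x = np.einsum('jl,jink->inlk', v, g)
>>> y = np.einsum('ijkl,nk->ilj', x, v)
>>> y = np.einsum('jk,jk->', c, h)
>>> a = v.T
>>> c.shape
(19, 11)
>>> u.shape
(19, 3)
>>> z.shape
(11, 19, 11)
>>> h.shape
(19, 11)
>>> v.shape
(19, 19)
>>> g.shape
(19, 11, 11, 3)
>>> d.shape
(3, 19)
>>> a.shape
(19, 19)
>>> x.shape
(11, 11, 19, 3)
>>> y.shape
()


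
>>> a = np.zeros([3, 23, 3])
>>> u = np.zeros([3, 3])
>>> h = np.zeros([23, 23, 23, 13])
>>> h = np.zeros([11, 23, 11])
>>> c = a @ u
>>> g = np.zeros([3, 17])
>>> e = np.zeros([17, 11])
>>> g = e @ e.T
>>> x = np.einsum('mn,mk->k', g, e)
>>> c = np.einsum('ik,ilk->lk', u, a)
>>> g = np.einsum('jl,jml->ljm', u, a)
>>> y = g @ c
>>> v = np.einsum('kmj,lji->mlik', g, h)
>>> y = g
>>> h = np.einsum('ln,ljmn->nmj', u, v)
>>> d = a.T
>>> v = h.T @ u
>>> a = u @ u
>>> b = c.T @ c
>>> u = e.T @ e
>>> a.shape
(3, 3)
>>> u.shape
(11, 11)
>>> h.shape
(3, 11, 11)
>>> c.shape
(23, 3)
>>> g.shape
(3, 3, 23)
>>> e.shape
(17, 11)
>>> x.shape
(11,)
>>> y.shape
(3, 3, 23)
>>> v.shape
(11, 11, 3)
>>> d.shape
(3, 23, 3)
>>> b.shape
(3, 3)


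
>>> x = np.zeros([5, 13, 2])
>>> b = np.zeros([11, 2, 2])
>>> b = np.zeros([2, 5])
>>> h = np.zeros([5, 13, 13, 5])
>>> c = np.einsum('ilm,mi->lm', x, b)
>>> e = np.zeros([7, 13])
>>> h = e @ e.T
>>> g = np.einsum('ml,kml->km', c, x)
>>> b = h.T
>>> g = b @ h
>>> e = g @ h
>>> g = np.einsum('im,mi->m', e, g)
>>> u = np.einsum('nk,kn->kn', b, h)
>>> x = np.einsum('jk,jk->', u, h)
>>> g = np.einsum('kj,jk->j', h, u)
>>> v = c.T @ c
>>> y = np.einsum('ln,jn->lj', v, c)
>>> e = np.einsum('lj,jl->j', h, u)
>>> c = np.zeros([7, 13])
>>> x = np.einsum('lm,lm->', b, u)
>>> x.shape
()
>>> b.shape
(7, 7)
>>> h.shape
(7, 7)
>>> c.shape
(7, 13)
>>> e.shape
(7,)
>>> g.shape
(7,)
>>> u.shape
(7, 7)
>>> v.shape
(2, 2)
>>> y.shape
(2, 13)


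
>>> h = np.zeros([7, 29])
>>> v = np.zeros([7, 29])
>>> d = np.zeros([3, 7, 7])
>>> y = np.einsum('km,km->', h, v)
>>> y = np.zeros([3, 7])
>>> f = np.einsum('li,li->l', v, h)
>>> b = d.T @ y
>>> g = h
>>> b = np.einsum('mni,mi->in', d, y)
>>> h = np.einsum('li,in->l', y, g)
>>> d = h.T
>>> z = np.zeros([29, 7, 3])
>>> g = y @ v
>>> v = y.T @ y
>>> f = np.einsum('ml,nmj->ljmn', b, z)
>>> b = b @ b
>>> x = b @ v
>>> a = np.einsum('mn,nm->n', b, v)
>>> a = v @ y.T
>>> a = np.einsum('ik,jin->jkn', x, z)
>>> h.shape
(3,)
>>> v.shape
(7, 7)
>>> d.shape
(3,)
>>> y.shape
(3, 7)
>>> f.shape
(7, 3, 7, 29)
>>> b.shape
(7, 7)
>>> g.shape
(3, 29)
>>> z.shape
(29, 7, 3)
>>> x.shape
(7, 7)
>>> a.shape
(29, 7, 3)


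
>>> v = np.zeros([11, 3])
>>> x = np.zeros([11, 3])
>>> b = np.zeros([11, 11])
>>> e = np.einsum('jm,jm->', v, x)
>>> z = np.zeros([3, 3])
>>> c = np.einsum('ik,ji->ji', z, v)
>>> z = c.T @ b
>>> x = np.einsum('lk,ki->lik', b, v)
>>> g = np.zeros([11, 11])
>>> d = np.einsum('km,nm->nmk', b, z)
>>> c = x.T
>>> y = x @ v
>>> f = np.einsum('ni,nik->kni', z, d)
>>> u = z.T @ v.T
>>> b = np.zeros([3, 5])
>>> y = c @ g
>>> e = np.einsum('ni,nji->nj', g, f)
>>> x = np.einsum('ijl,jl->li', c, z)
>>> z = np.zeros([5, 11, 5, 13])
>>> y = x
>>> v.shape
(11, 3)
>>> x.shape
(11, 11)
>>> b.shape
(3, 5)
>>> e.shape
(11, 3)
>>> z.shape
(5, 11, 5, 13)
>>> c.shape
(11, 3, 11)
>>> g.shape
(11, 11)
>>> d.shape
(3, 11, 11)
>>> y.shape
(11, 11)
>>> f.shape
(11, 3, 11)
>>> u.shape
(11, 11)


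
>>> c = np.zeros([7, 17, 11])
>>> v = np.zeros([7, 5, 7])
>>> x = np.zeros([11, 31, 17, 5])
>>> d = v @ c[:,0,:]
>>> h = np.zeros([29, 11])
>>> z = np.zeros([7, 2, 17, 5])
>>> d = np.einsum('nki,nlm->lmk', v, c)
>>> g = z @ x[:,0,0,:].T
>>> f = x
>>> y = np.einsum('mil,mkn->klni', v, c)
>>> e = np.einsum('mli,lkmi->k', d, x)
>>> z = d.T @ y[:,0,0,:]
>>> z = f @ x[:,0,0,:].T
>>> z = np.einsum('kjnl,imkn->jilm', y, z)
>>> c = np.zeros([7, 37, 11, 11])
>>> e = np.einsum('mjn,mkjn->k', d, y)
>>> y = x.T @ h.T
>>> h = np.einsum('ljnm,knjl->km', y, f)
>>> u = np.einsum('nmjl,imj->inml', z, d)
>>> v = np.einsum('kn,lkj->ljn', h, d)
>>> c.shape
(7, 37, 11, 11)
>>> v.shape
(17, 5, 29)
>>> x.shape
(11, 31, 17, 5)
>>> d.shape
(17, 11, 5)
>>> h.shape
(11, 29)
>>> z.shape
(7, 11, 5, 31)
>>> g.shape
(7, 2, 17, 11)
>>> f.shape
(11, 31, 17, 5)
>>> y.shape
(5, 17, 31, 29)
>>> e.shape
(7,)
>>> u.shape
(17, 7, 11, 31)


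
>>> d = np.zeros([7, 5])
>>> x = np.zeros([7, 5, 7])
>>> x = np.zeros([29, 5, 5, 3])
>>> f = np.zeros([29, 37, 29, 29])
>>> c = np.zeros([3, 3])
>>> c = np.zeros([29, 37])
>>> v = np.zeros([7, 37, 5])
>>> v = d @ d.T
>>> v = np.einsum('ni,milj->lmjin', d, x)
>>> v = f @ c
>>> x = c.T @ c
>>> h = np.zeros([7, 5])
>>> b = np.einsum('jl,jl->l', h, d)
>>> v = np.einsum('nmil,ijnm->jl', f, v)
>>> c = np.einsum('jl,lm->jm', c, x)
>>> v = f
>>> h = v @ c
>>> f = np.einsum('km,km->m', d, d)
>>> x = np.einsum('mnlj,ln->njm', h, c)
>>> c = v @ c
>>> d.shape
(7, 5)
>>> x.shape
(37, 37, 29)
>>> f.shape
(5,)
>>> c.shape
(29, 37, 29, 37)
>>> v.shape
(29, 37, 29, 29)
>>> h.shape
(29, 37, 29, 37)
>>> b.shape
(5,)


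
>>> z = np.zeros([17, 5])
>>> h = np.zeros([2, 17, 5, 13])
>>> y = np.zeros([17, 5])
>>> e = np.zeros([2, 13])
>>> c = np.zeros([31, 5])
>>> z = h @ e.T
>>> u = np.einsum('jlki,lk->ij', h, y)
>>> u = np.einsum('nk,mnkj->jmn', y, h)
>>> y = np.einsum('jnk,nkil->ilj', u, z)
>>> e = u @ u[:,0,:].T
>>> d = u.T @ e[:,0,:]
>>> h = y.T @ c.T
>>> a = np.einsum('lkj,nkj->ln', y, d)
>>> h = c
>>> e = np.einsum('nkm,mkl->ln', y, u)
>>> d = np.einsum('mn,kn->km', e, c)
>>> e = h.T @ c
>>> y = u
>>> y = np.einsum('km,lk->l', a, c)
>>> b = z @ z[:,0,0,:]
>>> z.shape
(2, 17, 5, 2)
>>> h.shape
(31, 5)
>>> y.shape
(31,)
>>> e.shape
(5, 5)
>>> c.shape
(31, 5)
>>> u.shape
(13, 2, 17)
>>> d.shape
(31, 17)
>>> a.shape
(5, 17)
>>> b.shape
(2, 17, 5, 2)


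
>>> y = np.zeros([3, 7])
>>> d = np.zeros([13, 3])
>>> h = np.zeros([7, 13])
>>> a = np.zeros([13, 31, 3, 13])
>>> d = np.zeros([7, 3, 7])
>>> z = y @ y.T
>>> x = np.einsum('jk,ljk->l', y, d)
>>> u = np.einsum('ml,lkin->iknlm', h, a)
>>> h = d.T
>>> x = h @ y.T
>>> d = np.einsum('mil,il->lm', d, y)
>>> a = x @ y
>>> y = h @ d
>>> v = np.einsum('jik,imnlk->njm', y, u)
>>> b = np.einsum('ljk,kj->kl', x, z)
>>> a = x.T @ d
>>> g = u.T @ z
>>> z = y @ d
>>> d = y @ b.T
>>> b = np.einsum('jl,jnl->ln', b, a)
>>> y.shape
(7, 3, 7)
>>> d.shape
(7, 3, 3)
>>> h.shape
(7, 3, 7)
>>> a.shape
(3, 3, 7)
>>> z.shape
(7, 3, 7)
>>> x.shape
(7, 3, 3)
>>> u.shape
(3, 31, 13, 13, 7)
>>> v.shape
(13, 7, 31)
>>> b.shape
(7, 3)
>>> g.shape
(7, 13, 13, 31, 3)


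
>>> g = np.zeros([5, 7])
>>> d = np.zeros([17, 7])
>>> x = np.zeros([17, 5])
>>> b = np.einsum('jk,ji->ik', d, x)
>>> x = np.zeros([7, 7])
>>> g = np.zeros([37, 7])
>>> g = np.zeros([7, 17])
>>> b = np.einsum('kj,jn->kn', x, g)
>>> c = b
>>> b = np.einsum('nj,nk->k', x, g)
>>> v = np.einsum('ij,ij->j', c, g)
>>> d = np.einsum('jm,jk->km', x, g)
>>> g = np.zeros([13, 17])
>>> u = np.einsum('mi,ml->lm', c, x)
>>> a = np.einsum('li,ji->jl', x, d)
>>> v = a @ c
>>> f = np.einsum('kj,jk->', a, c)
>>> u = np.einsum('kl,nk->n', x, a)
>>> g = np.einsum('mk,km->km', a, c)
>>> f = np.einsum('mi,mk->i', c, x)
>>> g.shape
(7, 17)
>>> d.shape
(17, 7)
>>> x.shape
(7, 7)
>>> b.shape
(17,)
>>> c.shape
(7, 17)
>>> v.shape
(17, 17)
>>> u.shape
(17,)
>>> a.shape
(17, 7)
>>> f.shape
(17,)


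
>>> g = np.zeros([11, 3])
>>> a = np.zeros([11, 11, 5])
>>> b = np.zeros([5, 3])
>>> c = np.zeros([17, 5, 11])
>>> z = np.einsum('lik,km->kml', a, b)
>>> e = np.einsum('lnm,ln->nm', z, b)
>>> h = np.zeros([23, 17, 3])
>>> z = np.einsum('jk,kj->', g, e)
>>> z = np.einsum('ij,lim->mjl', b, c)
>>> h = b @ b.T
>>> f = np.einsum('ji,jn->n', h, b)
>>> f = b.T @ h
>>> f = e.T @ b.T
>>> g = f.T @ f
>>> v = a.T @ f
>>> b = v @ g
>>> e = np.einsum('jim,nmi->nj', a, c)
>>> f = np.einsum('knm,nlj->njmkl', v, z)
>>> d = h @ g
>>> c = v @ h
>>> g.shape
(5, 5)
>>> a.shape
(11, 11, 5)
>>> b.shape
(5, 11, 5)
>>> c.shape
(5, 11, 5)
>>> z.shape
(11, 3, 17)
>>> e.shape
(17, 11)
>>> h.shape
(5, 5)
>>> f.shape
(11, 17, 5, 5, 3)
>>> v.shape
(5, 11, 5)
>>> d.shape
(5, 5)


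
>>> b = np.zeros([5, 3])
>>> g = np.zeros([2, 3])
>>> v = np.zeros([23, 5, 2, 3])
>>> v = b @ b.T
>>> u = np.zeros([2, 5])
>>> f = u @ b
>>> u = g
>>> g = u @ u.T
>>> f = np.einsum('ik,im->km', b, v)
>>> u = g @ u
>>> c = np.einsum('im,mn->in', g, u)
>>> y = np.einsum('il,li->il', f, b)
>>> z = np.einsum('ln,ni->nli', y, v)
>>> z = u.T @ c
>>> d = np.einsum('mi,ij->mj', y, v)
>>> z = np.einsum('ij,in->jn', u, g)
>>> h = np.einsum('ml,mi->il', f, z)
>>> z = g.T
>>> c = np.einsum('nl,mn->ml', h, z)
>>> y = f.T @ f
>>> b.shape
(5, 3)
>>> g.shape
(2, 2)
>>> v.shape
(5, 5)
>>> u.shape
(2, 3)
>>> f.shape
(3, 5)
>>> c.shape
(2, 5)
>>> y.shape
(5, 5)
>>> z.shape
(2, 2)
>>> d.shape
(3, 5)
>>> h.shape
(2, 5)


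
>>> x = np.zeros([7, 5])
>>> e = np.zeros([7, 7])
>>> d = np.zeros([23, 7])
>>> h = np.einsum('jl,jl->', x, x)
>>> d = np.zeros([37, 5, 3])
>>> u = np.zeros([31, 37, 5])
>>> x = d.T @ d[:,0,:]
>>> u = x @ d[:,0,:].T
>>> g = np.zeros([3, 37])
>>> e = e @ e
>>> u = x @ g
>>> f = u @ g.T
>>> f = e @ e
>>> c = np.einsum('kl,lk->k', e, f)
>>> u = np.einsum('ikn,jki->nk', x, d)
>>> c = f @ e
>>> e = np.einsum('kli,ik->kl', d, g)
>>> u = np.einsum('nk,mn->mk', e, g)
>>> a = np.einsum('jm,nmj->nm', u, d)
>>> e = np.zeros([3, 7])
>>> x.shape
(3, 5, 3)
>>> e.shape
(3, 7)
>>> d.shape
(37, 5, 3)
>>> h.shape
()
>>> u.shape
(3, 5)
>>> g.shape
(3, 37)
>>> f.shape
(7, 7)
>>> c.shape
(7, 7)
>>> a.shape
(37, 5)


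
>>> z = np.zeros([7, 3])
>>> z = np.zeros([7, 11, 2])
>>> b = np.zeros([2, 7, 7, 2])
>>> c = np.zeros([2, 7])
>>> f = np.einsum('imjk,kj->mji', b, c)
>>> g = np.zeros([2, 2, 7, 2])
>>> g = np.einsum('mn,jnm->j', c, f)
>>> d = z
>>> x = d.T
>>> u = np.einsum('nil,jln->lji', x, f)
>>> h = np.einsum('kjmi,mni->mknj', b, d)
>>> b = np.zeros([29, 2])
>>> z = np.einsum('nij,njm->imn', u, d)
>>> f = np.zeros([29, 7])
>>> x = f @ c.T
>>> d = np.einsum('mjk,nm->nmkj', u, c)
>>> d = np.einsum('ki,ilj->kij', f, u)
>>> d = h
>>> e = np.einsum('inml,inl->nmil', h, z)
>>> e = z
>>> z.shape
(7, 2, 7)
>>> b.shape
(29, 2)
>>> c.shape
(2, 7)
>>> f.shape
(29, 7)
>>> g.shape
(7,)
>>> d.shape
(7, 2, 11, 7)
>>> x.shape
(29, 2)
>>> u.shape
(7, 7, 11)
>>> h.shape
(7, 2, 11, 7)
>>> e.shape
(7, 2, 7)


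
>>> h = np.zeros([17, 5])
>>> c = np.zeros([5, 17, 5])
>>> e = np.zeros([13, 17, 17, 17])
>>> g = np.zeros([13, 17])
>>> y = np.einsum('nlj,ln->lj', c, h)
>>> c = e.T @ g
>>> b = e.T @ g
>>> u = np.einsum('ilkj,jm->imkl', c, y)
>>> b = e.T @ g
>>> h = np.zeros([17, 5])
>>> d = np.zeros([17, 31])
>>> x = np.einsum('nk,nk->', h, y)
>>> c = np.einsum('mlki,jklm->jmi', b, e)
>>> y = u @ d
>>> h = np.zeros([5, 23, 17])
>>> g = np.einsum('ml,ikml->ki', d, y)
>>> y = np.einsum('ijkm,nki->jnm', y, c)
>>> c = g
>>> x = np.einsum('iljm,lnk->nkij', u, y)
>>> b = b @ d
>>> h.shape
(5, 23, 17)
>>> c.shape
(5, 17)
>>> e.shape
(13, 17, 17, 17)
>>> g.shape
(5, 17)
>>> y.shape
(5, 13, 31)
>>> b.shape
(17, 17, 17, 31)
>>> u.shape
(17, 5, 17, 17)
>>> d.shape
(17, 31)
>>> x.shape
(13, 31, 17, 17)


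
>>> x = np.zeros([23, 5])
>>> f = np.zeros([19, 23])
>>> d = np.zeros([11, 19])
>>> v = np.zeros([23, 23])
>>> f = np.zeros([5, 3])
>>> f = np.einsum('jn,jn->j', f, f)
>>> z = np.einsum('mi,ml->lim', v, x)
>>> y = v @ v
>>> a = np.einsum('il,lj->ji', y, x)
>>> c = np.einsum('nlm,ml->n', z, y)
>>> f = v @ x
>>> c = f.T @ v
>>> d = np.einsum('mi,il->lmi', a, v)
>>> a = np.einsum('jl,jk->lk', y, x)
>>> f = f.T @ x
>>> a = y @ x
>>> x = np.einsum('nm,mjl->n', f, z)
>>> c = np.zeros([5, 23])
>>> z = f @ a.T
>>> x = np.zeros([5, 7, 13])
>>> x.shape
(5, 7, 13)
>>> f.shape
(5, 5)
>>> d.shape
(23, 5, 23)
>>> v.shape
(23, 23)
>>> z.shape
(5, 23)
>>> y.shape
(23, 23)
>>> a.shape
(23, 5)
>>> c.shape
(5, 23)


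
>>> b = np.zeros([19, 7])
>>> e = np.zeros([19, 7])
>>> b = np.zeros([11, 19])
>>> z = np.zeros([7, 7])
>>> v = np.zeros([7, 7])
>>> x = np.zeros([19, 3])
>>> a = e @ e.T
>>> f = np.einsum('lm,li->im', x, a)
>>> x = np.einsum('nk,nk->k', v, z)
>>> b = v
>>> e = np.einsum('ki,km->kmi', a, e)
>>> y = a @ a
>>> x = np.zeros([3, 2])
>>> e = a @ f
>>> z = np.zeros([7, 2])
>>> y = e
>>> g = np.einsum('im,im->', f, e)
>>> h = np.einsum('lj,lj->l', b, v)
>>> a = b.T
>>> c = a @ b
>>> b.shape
(7, 7)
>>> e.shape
(19, 3)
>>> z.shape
(7, 2)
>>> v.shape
(7, 7)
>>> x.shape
(3, 2)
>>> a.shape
(7, 7)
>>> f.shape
(19, 3)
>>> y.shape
(19, 3)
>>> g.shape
()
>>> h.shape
(7,)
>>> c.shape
(7, 7)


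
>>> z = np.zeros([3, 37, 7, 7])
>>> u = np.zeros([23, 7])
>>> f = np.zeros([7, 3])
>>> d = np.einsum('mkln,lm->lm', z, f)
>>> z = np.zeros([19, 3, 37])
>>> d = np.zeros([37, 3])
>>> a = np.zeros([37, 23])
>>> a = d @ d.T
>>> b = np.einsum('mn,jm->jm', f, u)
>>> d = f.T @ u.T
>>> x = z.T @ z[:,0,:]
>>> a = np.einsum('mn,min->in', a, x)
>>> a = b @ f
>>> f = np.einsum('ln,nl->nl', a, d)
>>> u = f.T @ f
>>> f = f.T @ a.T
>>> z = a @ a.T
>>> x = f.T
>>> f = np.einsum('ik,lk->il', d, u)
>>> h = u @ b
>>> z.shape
(23, 23)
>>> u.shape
(23, 23)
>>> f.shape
(3, 23)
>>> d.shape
(3, 23)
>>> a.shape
(23, 3)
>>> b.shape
(23, 7)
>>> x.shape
(23, 23)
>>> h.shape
(23, 7)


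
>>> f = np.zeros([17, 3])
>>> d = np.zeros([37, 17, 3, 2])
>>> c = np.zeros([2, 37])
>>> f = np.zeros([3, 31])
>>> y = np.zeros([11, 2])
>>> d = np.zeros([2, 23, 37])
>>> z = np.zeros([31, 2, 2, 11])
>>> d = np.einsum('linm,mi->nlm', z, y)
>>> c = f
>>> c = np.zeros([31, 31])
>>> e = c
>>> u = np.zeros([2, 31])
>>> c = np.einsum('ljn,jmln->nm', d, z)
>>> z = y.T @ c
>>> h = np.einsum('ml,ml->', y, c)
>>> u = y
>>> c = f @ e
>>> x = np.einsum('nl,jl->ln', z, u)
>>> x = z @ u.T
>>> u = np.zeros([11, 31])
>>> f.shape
(3, 31)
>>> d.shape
(2, 31, 11)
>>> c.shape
(3, 31)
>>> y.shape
(11, 2)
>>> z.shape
(2, 2)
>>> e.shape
(31, 31)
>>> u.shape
(11, 31)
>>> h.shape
()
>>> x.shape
(2, 11)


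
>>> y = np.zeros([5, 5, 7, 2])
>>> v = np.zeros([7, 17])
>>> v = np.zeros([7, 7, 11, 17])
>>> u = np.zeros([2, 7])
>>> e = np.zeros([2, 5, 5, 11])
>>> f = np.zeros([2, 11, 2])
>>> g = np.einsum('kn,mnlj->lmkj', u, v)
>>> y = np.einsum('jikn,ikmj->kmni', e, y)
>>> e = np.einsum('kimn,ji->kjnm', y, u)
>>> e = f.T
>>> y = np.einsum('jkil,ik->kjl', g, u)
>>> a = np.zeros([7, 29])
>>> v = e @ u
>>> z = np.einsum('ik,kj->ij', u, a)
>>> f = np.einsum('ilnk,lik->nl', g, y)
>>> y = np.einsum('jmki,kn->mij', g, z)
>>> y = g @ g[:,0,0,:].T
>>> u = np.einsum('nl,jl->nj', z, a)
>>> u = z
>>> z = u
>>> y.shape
(11, 7, 2, 11)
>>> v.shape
(2, 11, 7)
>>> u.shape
(2, 29)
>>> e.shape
(2, 11, 2)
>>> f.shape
(2, 7)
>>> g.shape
(11, 7, 2, 17)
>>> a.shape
(7, 29)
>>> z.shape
(2, 29)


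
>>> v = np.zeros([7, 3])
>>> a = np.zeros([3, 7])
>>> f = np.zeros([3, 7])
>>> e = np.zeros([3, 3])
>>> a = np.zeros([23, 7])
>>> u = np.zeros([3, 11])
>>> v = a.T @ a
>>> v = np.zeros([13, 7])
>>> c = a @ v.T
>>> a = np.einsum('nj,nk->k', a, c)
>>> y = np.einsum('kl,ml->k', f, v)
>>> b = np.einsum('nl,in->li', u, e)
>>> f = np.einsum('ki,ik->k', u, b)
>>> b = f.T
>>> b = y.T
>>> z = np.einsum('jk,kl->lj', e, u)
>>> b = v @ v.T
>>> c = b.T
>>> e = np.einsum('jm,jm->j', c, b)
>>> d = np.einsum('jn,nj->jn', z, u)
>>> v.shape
(13, 7)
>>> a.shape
(13,)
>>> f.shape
(3,)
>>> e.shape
(13,)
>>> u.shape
(3, 11)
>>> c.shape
(13, 13)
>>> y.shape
(3,)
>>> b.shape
(13, 13)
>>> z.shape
(11, 3)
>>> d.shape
(11, 3)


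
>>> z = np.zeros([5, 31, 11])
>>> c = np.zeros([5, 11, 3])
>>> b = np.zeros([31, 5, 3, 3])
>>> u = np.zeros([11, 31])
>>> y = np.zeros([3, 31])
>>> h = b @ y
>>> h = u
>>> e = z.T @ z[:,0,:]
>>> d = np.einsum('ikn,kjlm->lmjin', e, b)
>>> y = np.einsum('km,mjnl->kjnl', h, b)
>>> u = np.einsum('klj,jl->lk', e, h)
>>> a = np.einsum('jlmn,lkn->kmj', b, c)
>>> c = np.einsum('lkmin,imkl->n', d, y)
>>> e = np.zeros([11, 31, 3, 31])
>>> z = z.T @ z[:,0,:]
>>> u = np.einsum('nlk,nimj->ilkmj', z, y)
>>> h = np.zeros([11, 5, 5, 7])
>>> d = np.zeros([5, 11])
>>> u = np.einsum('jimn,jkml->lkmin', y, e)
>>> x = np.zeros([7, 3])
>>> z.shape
(11, 31, 11)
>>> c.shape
(11,)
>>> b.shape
(31, 5, 3, 3)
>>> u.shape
(31, 31, 3, 5, 3)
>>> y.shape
(11, 5, 3, 3)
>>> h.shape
(11, 5, 5, 7)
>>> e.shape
(11, 31, 3, 31)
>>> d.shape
(5, 11)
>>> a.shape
(11, 3, 31)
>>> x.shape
(7, 3)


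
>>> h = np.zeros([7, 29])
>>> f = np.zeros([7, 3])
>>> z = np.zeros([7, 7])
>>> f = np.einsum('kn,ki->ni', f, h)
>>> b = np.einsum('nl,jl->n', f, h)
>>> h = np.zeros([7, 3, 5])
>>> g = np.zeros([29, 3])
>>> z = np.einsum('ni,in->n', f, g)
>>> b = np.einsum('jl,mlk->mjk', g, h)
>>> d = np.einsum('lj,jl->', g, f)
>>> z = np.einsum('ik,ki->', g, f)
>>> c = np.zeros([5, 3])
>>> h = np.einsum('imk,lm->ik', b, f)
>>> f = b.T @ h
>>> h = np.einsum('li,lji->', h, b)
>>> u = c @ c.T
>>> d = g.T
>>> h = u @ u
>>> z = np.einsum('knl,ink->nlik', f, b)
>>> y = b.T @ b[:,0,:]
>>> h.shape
(5, 5)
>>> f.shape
(5, 29, 5)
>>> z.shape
(29, 5, 7, 5)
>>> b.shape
(7, 29, 5)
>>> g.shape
(29, 3)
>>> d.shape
(3, 29)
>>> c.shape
(5, 3)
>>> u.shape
(5, 5)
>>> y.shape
(5, 29, 5)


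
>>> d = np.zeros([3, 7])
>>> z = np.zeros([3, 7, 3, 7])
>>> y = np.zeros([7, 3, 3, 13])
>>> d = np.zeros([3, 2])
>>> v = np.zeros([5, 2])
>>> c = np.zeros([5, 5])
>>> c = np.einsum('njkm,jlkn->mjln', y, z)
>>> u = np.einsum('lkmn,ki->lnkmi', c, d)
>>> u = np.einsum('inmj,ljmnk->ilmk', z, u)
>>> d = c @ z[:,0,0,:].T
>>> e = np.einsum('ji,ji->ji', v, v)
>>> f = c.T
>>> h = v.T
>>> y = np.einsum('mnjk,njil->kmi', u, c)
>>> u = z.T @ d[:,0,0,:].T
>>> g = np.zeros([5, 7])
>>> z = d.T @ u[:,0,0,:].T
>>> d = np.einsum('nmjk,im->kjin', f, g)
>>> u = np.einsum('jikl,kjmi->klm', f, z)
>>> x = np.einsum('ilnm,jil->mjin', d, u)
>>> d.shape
(13, 3, 5, 7)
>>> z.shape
(3, 7, 3, 7)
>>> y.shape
(2, 3, 7)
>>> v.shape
(5, 2)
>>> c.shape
(13, 3, 7, 7)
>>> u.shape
(3, 13, 3)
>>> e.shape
(5, 2)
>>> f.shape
(7, 7, 3, 13)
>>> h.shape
(2, 5)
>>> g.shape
(5, 7)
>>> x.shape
(7, 3, 13, 5)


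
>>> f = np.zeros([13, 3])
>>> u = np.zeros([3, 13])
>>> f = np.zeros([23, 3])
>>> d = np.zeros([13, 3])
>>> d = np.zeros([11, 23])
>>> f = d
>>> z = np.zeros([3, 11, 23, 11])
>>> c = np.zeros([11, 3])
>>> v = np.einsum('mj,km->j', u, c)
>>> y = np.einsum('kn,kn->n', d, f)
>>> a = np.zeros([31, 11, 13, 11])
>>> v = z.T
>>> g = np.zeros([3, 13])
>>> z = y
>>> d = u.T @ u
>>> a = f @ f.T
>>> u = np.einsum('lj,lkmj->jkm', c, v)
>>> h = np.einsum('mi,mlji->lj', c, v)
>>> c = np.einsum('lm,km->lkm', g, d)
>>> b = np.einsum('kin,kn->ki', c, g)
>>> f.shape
(11, 23)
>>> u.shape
(3, 23, 11)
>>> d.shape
(13, 13)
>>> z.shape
(23,)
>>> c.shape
(3, 13, 13)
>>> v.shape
(11, 23, 11, 3)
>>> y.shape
(23,)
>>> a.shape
(11, 11)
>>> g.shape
(3, 13)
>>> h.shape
(23, 11)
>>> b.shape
(3, 13)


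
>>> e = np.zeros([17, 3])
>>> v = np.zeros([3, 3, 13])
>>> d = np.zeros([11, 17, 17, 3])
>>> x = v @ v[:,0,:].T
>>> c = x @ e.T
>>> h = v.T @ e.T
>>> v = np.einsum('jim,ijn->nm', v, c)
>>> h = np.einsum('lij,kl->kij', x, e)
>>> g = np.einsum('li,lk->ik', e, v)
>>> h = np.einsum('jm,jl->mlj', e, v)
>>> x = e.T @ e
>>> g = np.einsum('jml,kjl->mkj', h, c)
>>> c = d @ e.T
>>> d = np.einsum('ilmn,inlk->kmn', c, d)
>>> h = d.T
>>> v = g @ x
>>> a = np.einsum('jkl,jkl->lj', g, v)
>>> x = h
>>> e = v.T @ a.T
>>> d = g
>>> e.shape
(3, 3, 3)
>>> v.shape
(13, 3, 3)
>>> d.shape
(13, 3, 3)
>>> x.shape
(17, 17, 3)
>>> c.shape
(11, 17, 17, 17)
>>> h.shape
(17, 17, 3)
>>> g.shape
(13, 3, 3)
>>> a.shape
(3, 13)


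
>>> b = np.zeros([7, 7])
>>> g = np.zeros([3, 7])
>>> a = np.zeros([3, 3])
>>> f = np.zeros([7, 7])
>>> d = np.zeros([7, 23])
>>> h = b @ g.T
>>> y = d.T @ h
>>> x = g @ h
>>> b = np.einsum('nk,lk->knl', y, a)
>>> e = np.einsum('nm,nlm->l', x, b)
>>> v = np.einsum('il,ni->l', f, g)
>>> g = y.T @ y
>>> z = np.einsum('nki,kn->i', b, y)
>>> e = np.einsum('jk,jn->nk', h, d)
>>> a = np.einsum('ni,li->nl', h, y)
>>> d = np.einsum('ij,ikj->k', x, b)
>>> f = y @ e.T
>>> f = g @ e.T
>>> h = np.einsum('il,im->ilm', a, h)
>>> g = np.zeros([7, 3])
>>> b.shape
(3, 23, 3)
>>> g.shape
(7, 3)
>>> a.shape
(7, 23)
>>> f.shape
(3, 23)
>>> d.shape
(23,)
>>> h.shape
(7, 23, 3)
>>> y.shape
(23, 3)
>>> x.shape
(3, 3)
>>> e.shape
(23, 3)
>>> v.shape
(7,)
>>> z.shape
(3,)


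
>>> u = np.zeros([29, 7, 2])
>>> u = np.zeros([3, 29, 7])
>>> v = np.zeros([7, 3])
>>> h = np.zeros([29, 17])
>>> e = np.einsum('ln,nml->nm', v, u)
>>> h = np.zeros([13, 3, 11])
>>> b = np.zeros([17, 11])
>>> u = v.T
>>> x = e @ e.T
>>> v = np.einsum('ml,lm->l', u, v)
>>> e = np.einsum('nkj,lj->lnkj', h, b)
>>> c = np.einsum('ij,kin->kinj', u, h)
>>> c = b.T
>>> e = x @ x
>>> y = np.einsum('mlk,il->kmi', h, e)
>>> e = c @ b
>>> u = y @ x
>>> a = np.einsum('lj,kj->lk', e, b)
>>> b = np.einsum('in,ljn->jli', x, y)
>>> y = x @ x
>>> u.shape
(11, 13, 3)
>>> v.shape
(7,)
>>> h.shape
(13, 3, 11)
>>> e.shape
(11, 11)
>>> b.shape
(13, 11, 3)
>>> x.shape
(3, 3)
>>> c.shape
(11, 17)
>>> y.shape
(3, 3)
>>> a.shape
(11, 17)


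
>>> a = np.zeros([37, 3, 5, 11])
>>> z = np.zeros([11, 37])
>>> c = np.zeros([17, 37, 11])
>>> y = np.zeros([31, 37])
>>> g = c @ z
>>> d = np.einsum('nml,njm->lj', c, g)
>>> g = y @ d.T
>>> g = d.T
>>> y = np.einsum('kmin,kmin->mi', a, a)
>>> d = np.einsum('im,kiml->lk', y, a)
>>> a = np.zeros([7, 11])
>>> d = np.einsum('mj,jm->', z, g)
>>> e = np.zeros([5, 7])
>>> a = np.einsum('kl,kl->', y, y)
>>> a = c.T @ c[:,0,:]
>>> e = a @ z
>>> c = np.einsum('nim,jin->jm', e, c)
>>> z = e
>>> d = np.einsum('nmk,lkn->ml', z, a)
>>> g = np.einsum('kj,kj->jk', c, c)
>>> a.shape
(11, 37, 11)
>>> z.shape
(11, 37, 37)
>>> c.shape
(17, 37)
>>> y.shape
(3, 5)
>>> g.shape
(37, 17)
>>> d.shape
(37, 11)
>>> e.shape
(11, 37, 37)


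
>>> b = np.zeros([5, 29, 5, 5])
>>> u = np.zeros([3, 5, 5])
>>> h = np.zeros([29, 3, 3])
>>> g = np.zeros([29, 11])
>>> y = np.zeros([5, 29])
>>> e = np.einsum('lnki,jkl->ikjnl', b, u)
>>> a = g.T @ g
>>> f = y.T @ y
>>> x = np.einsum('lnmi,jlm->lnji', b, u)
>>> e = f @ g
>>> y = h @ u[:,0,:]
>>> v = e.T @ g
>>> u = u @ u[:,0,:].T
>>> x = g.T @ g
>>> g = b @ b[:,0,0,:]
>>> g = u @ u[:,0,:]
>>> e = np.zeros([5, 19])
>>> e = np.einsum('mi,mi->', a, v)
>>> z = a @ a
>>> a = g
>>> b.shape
(5, 29, 5, 5)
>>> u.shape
(3, 5, 3)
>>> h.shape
(29, 3, 3)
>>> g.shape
(3, 5, 3)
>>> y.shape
(29, 3, 5)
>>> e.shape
()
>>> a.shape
(3, 5, 3)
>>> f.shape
(29, 29)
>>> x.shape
(11, 11)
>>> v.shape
(11, 11)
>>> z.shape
(11, 11)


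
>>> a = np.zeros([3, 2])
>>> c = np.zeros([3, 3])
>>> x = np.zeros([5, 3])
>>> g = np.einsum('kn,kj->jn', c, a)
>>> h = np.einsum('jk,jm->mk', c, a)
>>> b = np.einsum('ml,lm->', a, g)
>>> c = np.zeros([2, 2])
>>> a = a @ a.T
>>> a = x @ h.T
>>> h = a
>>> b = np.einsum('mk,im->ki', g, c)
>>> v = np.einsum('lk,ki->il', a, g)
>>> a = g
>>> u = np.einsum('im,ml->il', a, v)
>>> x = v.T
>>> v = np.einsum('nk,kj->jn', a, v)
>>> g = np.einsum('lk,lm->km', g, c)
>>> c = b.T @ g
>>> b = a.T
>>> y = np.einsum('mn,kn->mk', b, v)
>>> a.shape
(2, 3)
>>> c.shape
(2, 2)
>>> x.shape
(5, 3)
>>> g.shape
(3, 2)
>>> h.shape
(5, 2)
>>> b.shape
(3, 2)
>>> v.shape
(5, 2)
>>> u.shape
(2, 5)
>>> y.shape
(3, 5)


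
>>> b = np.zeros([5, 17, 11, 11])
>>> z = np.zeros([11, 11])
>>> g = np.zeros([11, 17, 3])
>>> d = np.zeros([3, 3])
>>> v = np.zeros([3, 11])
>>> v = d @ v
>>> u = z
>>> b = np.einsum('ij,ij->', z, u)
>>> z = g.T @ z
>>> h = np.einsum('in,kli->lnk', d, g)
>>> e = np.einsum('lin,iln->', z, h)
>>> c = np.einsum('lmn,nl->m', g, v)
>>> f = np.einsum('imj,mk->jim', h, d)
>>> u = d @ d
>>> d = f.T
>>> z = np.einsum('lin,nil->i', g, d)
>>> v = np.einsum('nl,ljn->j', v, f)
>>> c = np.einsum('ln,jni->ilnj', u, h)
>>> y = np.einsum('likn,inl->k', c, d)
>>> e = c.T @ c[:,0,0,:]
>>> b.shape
()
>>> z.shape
(17,)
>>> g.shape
(11, 17, 3)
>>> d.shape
(3, 17, 11)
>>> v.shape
(17,)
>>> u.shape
(3, 3)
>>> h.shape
(17, 3, 11)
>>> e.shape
(17, 3, 3, 17)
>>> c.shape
(11, 3, 3, 17)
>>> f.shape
(11, 17, 3)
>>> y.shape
(3,)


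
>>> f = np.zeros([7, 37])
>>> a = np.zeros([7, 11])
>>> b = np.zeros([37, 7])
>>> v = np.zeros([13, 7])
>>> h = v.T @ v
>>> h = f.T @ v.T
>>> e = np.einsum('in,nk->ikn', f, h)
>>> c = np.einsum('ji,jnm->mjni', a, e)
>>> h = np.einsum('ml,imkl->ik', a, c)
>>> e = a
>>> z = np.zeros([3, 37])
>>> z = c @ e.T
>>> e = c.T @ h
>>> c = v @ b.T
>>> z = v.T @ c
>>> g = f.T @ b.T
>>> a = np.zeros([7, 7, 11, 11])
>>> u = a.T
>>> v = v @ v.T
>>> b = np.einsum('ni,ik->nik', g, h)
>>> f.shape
(7, 37)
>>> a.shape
(7, 7, 11, 11)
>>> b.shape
(37, 37, 13)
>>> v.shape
(13, 13)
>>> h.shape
(37, 13)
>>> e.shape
(11, 13, 7, 13)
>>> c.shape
(13, 37)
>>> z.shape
(7, 37)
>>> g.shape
(37, 37)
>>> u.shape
(11, 11, 7, 7)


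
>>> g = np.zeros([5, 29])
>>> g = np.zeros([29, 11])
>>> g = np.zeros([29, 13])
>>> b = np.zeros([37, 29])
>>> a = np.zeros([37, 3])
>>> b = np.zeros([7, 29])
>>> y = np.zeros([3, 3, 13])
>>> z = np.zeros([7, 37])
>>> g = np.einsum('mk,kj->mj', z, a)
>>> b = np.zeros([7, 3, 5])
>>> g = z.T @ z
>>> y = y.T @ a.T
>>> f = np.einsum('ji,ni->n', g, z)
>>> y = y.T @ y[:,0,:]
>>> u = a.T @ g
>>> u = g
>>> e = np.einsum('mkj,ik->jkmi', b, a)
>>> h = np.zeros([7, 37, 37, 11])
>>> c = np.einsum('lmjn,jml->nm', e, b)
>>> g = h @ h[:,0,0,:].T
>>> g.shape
(7, 37, 37, 7)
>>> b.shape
(7, 3, 5)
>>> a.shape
(37, 3)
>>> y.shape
(37, 3, 37)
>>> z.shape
(7, 37)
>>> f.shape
(7,)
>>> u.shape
(37, 37)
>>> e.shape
(5, 3, 7, 37)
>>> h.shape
(7, 37, 37, 11)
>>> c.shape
(37, 3)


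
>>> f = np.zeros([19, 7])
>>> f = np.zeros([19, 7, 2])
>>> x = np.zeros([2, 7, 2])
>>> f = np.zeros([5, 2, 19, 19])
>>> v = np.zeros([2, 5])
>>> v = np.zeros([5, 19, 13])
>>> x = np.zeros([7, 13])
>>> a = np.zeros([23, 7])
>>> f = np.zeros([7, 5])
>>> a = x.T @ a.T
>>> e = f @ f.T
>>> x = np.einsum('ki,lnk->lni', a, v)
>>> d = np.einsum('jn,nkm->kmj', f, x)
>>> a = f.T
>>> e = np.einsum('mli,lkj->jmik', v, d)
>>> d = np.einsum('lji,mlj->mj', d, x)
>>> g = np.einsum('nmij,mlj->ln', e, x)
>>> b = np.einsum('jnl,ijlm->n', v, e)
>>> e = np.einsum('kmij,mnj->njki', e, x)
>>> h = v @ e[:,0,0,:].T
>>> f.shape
(7, 5)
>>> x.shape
(5, 19, 23)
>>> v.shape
(5, 19, 13)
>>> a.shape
(5, 7)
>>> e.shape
(19, 23, 7, 13)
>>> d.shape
(5, 23)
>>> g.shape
(19, 7)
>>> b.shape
(19,)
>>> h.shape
(5, 19, 19)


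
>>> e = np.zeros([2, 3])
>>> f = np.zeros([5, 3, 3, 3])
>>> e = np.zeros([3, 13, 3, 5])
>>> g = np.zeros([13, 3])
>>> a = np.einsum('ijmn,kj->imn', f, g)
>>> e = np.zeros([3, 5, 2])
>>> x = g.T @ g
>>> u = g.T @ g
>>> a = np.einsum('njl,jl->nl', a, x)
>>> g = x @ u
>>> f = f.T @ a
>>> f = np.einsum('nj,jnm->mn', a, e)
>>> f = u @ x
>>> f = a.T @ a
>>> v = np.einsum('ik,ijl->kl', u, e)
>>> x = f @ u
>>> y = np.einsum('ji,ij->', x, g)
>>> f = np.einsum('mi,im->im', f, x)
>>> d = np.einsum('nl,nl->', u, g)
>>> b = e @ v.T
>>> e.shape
(3, 5, 2)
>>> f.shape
(3, 3)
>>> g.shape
(3, 3)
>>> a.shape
(5, 3)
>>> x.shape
(3, 3)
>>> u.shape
(3, 3)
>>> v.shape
(3, 2)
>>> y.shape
()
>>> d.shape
()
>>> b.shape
(3, 5, 3)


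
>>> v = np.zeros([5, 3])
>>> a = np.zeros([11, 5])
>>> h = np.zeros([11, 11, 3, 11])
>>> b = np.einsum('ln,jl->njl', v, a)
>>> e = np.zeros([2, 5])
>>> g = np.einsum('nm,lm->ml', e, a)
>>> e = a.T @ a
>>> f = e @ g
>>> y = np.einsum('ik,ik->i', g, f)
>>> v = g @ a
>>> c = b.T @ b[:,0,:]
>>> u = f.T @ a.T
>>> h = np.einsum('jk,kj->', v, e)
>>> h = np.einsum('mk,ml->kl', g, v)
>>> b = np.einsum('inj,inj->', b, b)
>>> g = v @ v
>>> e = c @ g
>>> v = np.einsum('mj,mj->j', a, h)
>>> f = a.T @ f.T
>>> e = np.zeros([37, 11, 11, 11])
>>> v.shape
(5,)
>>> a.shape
(11, 5)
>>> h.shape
(11, 5)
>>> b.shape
()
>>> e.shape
(37, 11, 11, 11)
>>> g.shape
(5, 5)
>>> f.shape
(5, 5)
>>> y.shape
(5,)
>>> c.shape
(5, 11, 5)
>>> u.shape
(11, 11)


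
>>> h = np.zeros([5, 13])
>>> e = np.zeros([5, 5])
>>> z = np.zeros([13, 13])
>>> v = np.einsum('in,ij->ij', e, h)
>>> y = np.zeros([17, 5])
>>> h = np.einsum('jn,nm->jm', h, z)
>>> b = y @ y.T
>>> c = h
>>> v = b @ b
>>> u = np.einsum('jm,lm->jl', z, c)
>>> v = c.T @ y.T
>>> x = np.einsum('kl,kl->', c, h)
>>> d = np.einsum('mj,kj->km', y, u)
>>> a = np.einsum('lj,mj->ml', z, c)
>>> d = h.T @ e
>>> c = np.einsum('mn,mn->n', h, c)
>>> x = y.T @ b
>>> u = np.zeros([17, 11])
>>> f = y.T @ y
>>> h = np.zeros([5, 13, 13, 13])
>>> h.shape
(5, 13, 13, 13)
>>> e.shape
(5, 5)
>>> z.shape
(13, 13)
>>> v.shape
(13, 17)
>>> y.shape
(17, 5)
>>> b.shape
(17, 17)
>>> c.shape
(13,)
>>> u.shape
(17, 11)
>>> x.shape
(5, 17)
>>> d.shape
(13, 5)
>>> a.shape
(5, 13)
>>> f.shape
(5, 5)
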